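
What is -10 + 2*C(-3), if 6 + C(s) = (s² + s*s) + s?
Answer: 8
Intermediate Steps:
C(s) = -6 + s + 2*s² (C(s) = -6 + ((s² + s*s) + s) = -6 + ((s² + s²) + s) = -6 + (2*s² + s) = -6 + (s + 2*s²) = -6 + s + 2*s²)
-10 + 2*C(-3) = -10 + 2*(-6 - 3 + 2*(-3)²) = -10 + 2*(-6 - 3 + 2*9) = -10 + 2*(-6 - 3 + 18) = -10 + 2*9 = -10 + 18 = 8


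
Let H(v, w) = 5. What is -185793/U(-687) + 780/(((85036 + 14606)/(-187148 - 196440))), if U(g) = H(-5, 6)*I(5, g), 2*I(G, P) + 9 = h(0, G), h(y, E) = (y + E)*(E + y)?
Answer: -5080121951/664280 ≈ -7647.6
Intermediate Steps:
h(y, E) = (E + y)² (h(y, E) = (E + y)*(E + y) = (E + y)²)
I(G, P) = -9/2 + G²/2 (I(G, P) = -9/2 + (G + 0)²/2 = -9/2 + G²/2)
U(g) = 40 (U(g) = 5*(-9/2 + (½)*5²) = 5*(-9/2 + (½)*25) = 5*(-9/2 + 25/2) = 5*8 = 40)
-185793/U(-687) + 780/(((85036 + 14606)/(-187148 - 196440))) = -185793/40 + 780/(((85036 + 14606)/(-187148 - 196440))) = -185793*1/40 + 780/((99642/(-383588))) = -185793/40 + 780/((99642*(-1/383588))) = -185793/40 + 780/(-49821/191794) = -185793/40 + 780*(-191794/49821) = -185793/40 - 49866440/16607 = -5080121951/664280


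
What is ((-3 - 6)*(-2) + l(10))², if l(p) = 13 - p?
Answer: 441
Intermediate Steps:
((-3 - 6)*(-2) + l(10))² = ((-3 - 6)*(-2) + (13 - 1*10))² = (-9*(-2) + (13 - 10))² = (18 + 3)² = 21² = 441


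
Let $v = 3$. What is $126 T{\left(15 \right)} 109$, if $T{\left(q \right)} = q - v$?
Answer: $164808$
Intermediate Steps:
$T{\left(q \right)} = -3 + q$ ($T{\left(q \right)} = q - 3 = -3 + q$)
$126 T{\left(15 \right)} 109 = 126 \left(-3 + 15\right) 109 = 126 \cdot 12 \cdot 109 = 1512 \cdot 109 = 164808$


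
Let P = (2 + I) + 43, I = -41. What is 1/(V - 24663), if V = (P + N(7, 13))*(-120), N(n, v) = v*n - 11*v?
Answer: -1/18903 ≈ -5.2902e-5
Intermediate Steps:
N(n, v) = -11*v + n*v (N(n, v) = n*v - 11*v = -11*v + n*v)
P = 4 (P = (2 - 41) + 43 = -39 + 43 = 4)
V = 5760 (V = (4 + 13*(-11 + 7))*(-120) = (4 + 13*(-4))*(-120) = (4 - 52)*(-120) = -48*(-120) = 5760)
1/(V - 24663) = 1/(5760 - 24663) = 1/(-18903) = -1/18903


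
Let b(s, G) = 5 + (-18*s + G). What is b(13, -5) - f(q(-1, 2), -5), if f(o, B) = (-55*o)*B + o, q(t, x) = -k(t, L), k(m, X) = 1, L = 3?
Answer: 42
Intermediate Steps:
q(t, x) = -1 (q(t, x) = -1*1 = -1)
b(s, G) = 5 + G - 18*s (b(s, G) = 5 + (G - 18*s) = 5 + G - 18*s)
f(o, B) = o - 55*B*o (f(o, B) = -55*B*o + o = o - 55*B*o)
b(13, -5) - f(q(-1, 2), -5) = (5 - 5 - 18*13) - (-1)*(1 - 55*(-5)) = (5 - 5 - 234) - (-1)*(1 + 275) = -234 - (-1)*276 = -234 - 1*(-276) = -234 + 276 = 42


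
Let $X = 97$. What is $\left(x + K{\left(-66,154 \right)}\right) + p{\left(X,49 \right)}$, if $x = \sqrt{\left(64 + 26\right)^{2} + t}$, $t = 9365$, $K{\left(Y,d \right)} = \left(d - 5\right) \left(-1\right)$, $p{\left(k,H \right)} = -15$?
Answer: $-164 + \sqrt{17465} \approx -31.845$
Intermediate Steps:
$K{\left(Y,d \right)} = 5 - d$ ($K{\left(Y,d \right)} = \left(-5 + d\right) \left(-1\right) = 5 - d$)
$x = \sqrt{17465}$ ($x = \sqrt{\left(64 + 26\right)^{2} + 9365} = \sqrt{90^{2} + 9365} = \sqrt{8100 + 9365} = \sqrt{17465} \approx 132.16$)
$\left(x + K{\left(-66,154 \right)}\right) + p{\left(X,49 \right)} = \left(\sqrt{17465} + \left(5 - 154\right)\right) - 15 = \left(\sqrt{17465} - 149\right) - 15 = \left(-149 + \sqrt{17465}\right) - 15 = -164 + \sqrt{17465}$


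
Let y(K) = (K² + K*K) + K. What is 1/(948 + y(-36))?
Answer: 1/3504 ≈ 0.00028539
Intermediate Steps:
y(K) = K + 2*K² (y(K) = (K² + K²) + K = 2*K² + K = K + 2*K²)
1/(948 + y(-36)) = 1/(948 - 36*(1 + 2*(-36))) = 1/(948 - 36*(1 - 72)) = 1/(948 - 36*(-71)) = 1/(948 + 2556) = 1/3504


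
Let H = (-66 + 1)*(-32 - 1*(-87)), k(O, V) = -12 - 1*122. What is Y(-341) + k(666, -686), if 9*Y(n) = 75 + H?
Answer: -4706/9 ≈ -522.89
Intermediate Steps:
k(O, V) = -134 (k(O, V) = -12 - 122 = -134)
H = -3575 (H = -65*(-32 + 87) = -65*55 = -3575)
Y(n) = -3500/9 (Y(n) = (75 - 3575)/9 = (⅑)*(-3500) = -3500/9)
Y(-341) + k(666, -686) = -3500/9 - 134 = -4706/9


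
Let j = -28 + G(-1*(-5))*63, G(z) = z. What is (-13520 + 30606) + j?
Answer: 17373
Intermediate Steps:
j = 287 (j = -28 - 1*(-5)*63 = -28 + 5*63 = -28 + 315 = 287)
(-13520 + 30606) + j = (-13520 + 30606) + 287 = 17086 + 287 = 17373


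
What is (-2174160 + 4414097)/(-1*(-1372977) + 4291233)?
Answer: 2239937/5664210 ≈ 0.39545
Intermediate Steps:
(-2174160 + 4414097)/(-1*(-1372977) + 4291233) = 2239937/(1372977 + 4291233) = 2239937/5664210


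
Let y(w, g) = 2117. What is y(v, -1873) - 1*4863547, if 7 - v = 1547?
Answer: -4861430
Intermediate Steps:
v = -1540 (v = 7 - 1*1547 = 7 - 1547 = -1540)
y(v, -1873) - 1*4863547 = 2117 - 1*4863547 = 2117 - 4863547 = -4861430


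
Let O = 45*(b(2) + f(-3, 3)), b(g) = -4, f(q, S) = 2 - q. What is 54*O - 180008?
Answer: -177578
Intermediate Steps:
O = 45 (O = 45*(-4 + (2 - 1*(-3))) = 45*(-4 + (2 + 3)) = 45*(-4 + 5) = 45*1 = 45)
54*O - 180008 = 54*45 - 180008 = 2430 - 180008 = -177578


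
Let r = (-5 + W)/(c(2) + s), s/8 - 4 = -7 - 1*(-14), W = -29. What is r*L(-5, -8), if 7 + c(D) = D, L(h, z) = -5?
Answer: 170/83 ≈ 2.0482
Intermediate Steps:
c(D) = -7 + D
s = 88 (s = 32 + 8*(-7 - 1*(-14)) = 32 + 8*(-7 + 14) = 32 + 8*7 = 32 + 56 = 88)
r = -34/83 (r = (-5 - 29)/((-7 + 2) + 88) = -34/(-5 + 88) = -34/83 ≈ -0.40964)
r*L(-5, -8) = -34/83*(-5) = 170/83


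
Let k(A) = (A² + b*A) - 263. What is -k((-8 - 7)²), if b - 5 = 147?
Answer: -84562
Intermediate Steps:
b = 152 (b = 5 + 147 = 152)
k(A) = -263 + A² + 152*A (k(A) = (A² + 152*A) - 263 = -263 + A² + 152*A)
-k((-8 - 7)²) = -(-263 + ((-8 - 7)²)² + 152*(-8 - 7)²) = -(-263 + ((-15)²)² + 152*(-15)²) = -(-263 + 225² + 152*225) = -(-263 + 50625 + 34200) = -1*84562 = -84562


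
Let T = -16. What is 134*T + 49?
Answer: -2095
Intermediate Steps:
134*T + 49 = 134*(-16) + 49 = -2144 + 49 = -2095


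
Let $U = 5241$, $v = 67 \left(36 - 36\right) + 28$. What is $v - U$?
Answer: $-5213$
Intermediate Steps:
$v = 28$ ($v = 67 \left(36 - 36\right) + 28 = 67 \cdot 0 + 28 = 0 + 28 = 28$)
$v - U = 28 - 5241 = -5213$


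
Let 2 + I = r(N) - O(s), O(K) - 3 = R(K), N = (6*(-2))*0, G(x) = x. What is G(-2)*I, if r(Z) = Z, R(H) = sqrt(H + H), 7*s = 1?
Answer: 10 + 2*sqrt(14)/7 ≈ 11.069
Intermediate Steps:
s = 1/7 (s = (1/7)*1 = 1/7 ≈ 0.14286)
N = 0 (N = -12*0 = 0)
R(H) = sqrt(2)*sqrt(H) (R(H) = sqrt(2*H) = sqrt(2)*sqrt(H))
O(K) = 3 + sqrt(2)*sqrt(K)
I = -5 - sqrt(14)/7 (I = -2 + (0 - (3 + sqrt(2)*sqrt(1/7))) = -2 + (0 - (3 + sqrt(2)*(sqrt(7)/7))) = -2 + (0 - (3 + sqrt(14)/7)) = -2 + (0 + (-3 - sqrt(14)/7)) = -2 + (-3 - sqrt(14)/7) = -5 - sqrt(14)/7 ≈ -5.5345)
G(-2)*I = -2*(-5 - sqrt(14)/7) = 10 + 2*sqrt(14)/7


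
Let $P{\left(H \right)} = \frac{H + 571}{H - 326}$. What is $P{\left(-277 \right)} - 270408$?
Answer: $- \frac{54352106}{201} \approx -2.7041 \cdot 10^{5}$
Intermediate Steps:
$P{\left(H \right)} = \frac{571 + H}{-326 + H}$
$P{\left(-277 \right)} - 270408 = \frac{571 - 277}{-326 - 277} - 270408 = \frac{1}{-603} \cdot 294 - 270408 = \left(- \frac{1}{603}\right) 294 - 270408 = - \frac{98}{201} - 270408 = - \frac{54352106}{201}$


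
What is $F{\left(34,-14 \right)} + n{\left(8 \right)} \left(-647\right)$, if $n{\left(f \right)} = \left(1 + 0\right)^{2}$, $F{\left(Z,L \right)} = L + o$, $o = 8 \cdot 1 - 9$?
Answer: $-662$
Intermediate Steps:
$o = -1$ ($o = 8 - 9 = -1$)
$F{\left(Z,L \right)} = -1 + L$ ($F{\left(Z,L \right)} = L - 1 = -1 + L$)
$n{\left(f \right)} = 1$ ($n{\left(f \right)} = 1^{2} = 1$)
$F{\left(34,-14 \right)} + n{\left(8 \right)} \left(-647\right) = \left(-1 - 14\right) + 1 \left(-647\right) = -15 - 647 = -662$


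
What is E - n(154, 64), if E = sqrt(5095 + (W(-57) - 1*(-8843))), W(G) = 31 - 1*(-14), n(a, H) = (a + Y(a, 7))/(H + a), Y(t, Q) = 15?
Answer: -169/218 + sqrt(13983) ≈ 117.47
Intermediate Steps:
n(a, H) = (15 + a)/(H + a) (n(a, H) = (a + 15)/(H + a) = (15 + a)/(H + a))
W(G) = 45 (W(G) = 31 + 14 = 45)
E = sqrt(13983) (E = sqrt(5095 + (45 - 1*(-8843))) = sqrt(5095 + (45 + 8843)) = sqrt(5095 + 8888) = sqrt(13983) ≈ 118.25)
E - n(154, 64) = sqrt(13983) - (15 + 154)/(64 + 154) = sqrt(13983) - 169/218 = -169/218 + sqrt(13983)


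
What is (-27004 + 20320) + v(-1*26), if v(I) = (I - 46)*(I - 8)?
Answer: -4236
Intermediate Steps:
v(I) = (-46 + I)*(-8 + I)
(-27004 + 20320) + v(-1*26) = (-27004 + 20320) + (368 + (-1*26)**2 - (-54)*26) = -6684 + (368 + (-26)**2 - 54*(-26)) = -6684 + (368 + 676 + 1404) = -6684 + 2448 = -4236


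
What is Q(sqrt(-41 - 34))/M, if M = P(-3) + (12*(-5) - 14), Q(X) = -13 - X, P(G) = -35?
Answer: 13/109 + 5*I*sqrt(3)/109 ≈ 0.11927 + 0.079452*I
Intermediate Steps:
M = -109 (M = -35 + (12*(-5) - 14) = -35 + (-60 - 14) = -35 - 74 = -109)
Q(sqrt(-41 - 34))/M = (-13 - sqrt(-41 - 34))/(-109) = (-13 - sqrt(-75))*(-1/109) = (-13 - 5*I*sqrt(3))*(-1/109) = 13/109 + 5*I*sqrt(3)/109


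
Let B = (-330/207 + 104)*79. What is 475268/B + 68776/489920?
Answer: 1006536207919/17092512680 ≈ 58.888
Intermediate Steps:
B = 558214/69 (B = (-330*1/207 + 104)*79 = (-110/69 + 104)*79 = (7066/69)*79 = 558214/69 ≈ 8090.1)
475268/B + 68776/489920 = 475268/(558214/69) + 68776/489920 = 475268*(69/558214) + 68776*(1/489920) = 16396746/279107 + 8597/61240 = 1006536207919/17092512680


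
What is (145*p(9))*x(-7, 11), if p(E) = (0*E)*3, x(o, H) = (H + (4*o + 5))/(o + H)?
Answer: 0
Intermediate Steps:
x(o, H) = (5 + H + 4*o)/(H + o) (x(o, H) = (H + (5 + 4*o))/(H + o) = (5 + H + 4*o)/(H + o))
p(E) = 0 (p(E) = 0*3 = 0)
(145*p(9))*x(-7, 11) = (145*0)*((5 + 11 + 4*(-7))/(11 - 7)) = 0*((5 + 11 - 28)/4) = 0*((¼)*(-12)) = 0*(-3) = 0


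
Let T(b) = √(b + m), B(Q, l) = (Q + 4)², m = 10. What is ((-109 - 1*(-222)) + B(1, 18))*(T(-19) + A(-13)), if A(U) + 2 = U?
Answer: -2070 + 414*I ≈ -2070.0 + 414.0*I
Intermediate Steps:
A(U) = -2 + U
B(Q, l) = (4 + Q)²
T(b) = √(10 + b) (T(b) = √(b + 10) = √(10 + b))
((-109 - 1*(-222)) + B(1, 18))*(T(-19) + A(-13)) = ((-109 - 1*(-222)) + (4 + 1)²)*(√(10 - 19) + (-2 - 13)) = ((-109 + 222) + 5²)*(√(-9) - 15) = (113 + 25)*(3*I - 15) = 138*(-15 + 3*I) = -2070 + 414*I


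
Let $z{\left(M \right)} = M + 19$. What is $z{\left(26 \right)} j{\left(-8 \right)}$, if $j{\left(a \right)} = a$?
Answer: $-360$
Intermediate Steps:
$z{\left(M \right)} = 19 + M$
$z{\left(26 \right)} j{\left(-8 \right)} = \left(19 + 26\right) \left(-8\right) = 45 \left(-8\right) = -360$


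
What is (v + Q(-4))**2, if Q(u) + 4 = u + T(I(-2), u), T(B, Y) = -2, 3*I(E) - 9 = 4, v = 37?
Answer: 729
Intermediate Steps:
I(E) = 13/3 (I(E) = 3 + (1/3)*4 = 3 + 4/3 = 13/3)
Q(u) = -6 + u (Q(u) = -4 + (u - 2) = -4 + (-2 + u) = -6 + u)
(v + Q(-4))**2 = (37 + (-6 - 4))**2 = (37 - 10)**2 = 27**2 = 729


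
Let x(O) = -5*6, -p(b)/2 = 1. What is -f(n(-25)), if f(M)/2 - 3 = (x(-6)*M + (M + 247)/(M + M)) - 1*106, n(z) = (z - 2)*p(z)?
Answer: 185783/54 ≈ 3440.4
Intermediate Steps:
p(b) = -2 (p(b) = -2*1 = -2)
x(O) = -30
n(z) = 4 - 2*z (n(z) = (z - 2)*(-2) = (-2 + z)*(-2) = 4 - 2*z)
f(M) = -206 - 60*M + (247 + M)/M (f(M) = 6 + 2*((-30*M + (M + 247)/(M + M)) - 1*106) = 6 + 2*((-30*M + (247 + M)/((2*M))) - 106) = 6 + 2*((-30*M + (247 + M)*(1/(2*M))) - 106) = 6 + 2*((-30*M + (247 + M)/(2*M)) - 106) = 6 + 2*(-106 - 30*M + (247 + M)/(2*M)) = 6 + (-212 - 60*M + (247 + M)/M) = -206 - 60*M + (247 + M)/M)
-f(n(-25)) = -(-205 - 60*(4 - 2*(-25)) + 247/(4 - 2*(-25))) = -(-205 - 60*(4 + 50) + 247/(4 + 50)) = -(-205 - 60*54 + 247/54) = -(-205 - 3240 + 247*(1/54)) = -(-205 - 3240 + 247/54) = -1*(-185783/54) = 185783/54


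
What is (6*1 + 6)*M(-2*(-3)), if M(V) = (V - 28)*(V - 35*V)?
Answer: 53856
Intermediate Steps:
M(V) = -34*V*(-28 + V) (M(V) = (-28 + V)*(-34*V) = -34*V*(-28 + V))
(6*1 + 6)*M(-2*(-3)) = (6*1 + 6)*(34*(-2*(-3))*(28 - (-2)*(-3))) = (6 + 6)*(34*6*(28 - 1*6)) = 12*(34*6*(28 - 6)) = 12*(34*6*22) = 12*4488 = 53856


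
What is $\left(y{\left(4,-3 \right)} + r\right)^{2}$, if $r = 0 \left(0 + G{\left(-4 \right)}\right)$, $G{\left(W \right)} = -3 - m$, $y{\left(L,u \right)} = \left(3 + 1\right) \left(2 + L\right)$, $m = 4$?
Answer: $576$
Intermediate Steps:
$y{\left(L,u \right)} = 8 + 4 L$ ($y{\left(L,u \right)} = 4 \left(2 + L\right) = 8 + 4 L$)
$G{\left(W \right)} = -7$ ($G{\left(W \right)} = -3 - 4 = -7$)
$r = 0$ ($r = 0 \left(0 - 7\right) = 0 \left(-7\right) = 0$)
$\left(y{\left(4,-3 \right)} + r\right)^{2} = \left(\left(8 + 4 \cdot 4\right) + 0\right)^{2} = \left(\left(8 + 16\right) + 0\right)^{2} = \left(24 + 0\right)^{2} = 24^{2} = 576$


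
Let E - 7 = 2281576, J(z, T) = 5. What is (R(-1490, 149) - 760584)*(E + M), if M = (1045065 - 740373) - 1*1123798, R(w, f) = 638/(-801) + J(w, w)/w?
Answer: -265512802537989689/238698 ≈ -1.1123e+12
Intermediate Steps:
R(w, f) = -638/801 + 5/w (R(w, f) = 638/(-801) + 5/w = 638*(-1/801) + 5/w = -638/801 + 5/w)
E = 2281583 (E = 7 + 2281576 = 2281583)
M = -819106 (M = 304692 - 1123798 = -819106)
(R(-1490, 149) - 760584)*(E + M) = ((-638/801 + 5/(-1490)) - 760584)*(2281583 - 819106) = ((-638/801 + 5*(-1/1490)) - 760584)*1462477 = ((-638/801 - 1/298) - 760584)*1462477 = (-190925/238698 - 760584)*1462477 = -181550070557/238698*1462477 = -265512802537989689/238698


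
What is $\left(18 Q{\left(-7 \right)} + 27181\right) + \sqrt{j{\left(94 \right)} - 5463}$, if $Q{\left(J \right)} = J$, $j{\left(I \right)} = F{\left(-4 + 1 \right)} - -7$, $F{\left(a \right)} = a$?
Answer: $27055 + i \sqrt{5459} \approx 27055.0 + 73.885 i$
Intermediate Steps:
$j{\left(I \right)} = 4$ ($j{\left(I \right)} = \left(-4 + 1\right) - -7 = -3 + 7 = 4$)
$\left(18 Q{\left(-7 \right)} + 27181\right) + \sqrt{j{\left(94 \right)} - 5463} = \left(18 \left(-7\right) + 27181\right) + \sqrt{4 - 5463} = \left(-126 + 27181\right) + \sqrt{-5459} = 27055 + i \sqrt{5459}$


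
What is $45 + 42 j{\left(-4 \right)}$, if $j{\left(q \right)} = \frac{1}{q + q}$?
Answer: $\frac{159}{4} \approx 39.75$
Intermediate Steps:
$j{\left(q \right)} = \frac{1}{2 q}$
$45 + 42 j{\left(-4 \right)} = 45 + 42 \frac{1}{2 \left(-4\right)} = 45 + 42 \cdot \frac{1}{2} \left(- \frac{1}{4}\right) = 45 + 42 \left(- \frac{1}{8}\right) = 45 - \frac{21}{4} = \frac{159}{4}$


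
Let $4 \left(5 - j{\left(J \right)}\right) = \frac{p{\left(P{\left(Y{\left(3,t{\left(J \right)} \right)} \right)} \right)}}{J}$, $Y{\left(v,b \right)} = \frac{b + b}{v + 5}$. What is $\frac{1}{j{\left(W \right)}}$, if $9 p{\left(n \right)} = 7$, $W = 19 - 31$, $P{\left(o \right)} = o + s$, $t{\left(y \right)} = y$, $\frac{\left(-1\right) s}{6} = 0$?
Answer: $\frac{432}{2167} \approx 0.19935$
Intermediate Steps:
$s = 0$ ($s = \left(-6\right) 0 = 0$)
$Y{\left(v,b \right)} = \frac{2 b}{5 + v}$
$P{\left(o \right)} = o$ ($P{\left(o \right)} = o + 0 = o$)
$W = -12$ ($W = 19 - 31 = -12$)
$p{\left(n \right)} = \frac{7}{9}$ ($p{\left(n \right)} = \frac{1}{9} \cdot 7 = \frac{7}{9}$)
$j{\left(J \right)} = 5 - \frac{7}{36 J}$ ($j{\left(J \right)} = 5 - \frac{\frac{7}{9} \frac{1}{J}}{4} = 5 - \frac{7}{36 J}$)
$\frac{1}{j{\left(W \right)}} = \frac{1}{5 - \frac{7}{36 \left(-12\right)}} = \frac{1}{5 - - \frac{7}{432}} = \frac{1}{5 + \frac{7}{432}} = \frac{1}{\frac{2167}{432}} = \frac{432}{2167}$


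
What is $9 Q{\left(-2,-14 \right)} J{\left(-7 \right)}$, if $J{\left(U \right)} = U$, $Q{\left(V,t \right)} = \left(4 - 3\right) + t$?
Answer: $819$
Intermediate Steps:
$Q{\left(V,t \right)} = 1 + t$
$9 Q{\left(-2,-14 \right)} J{\left(-7 \right)} = 9 \left(1 - 14\right) \left(-7\right) = 9 \left(-13\right) \left(-7\right) = \left(-117\right) \left(-7\right) = 819$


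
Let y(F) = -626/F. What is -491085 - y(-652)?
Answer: -160094023/326 ≈ -4.9109e+5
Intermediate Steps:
-491085 - y(-652) = -491085 - (-626)/(-652) = -491085 - (-626)*(-1)/652 = -491085 - 1*313/326 = -491085 - 313/326 = -160094023/326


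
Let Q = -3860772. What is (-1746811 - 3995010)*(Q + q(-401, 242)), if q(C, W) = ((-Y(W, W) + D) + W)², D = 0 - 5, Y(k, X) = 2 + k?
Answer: 22167580396583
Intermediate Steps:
D = -5
q(C, W) = 49 (q(C, W) = ((-(2 + W) - 5) + W)² = (((-2 - W) - 5) + W)² = ((-7 - W) + W)² = (-7)² = 49)
(-1746811 - 3995010)*(Q + q(-401, 242)) = (-1746811 - 3995010)*(-3860772 + 49) = -5741821*(-3860723) = 22167580396583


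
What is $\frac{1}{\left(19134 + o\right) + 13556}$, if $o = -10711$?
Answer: $\frac{1}{21979} \approx 4.5498 \cdot 10^{-5}$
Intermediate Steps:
$\frac{1}{\left(19134 + o\right) + 13556} = \frac{1}{\left(19134 - 10711\right) + 13556} = \frac{1}{8423 + 13556} = \frac{1}{21979}$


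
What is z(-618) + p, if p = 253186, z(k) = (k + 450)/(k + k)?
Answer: 26078172/103 ≈ 2.5319e+5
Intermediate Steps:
z(k) = (450 + k)/(2*k) (z(k) = (450 + k)/((2*k)) = (450 + k)*(1/(2*k)) = (450 + k)/(2*k))
z(-618) + p = (½)*(450 - 618)/(-618) + 253186 = (½)*(-1/618)*(-168) + 253186 = 14/103 + 253186 = 26078172/103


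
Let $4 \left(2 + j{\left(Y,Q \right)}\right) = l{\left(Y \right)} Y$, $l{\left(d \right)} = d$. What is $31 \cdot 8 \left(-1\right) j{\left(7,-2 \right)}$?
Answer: $-2542$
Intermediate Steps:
$j{\left(Y,Q \right)} = -2 + \frac{Y^{2}}{4}$ ($j{\left(Y,Q \right)} = -2 + \frac{Y Y}{4} = -2 + \frac{Y^{2}}{4}$)
$31 \cdot 8 \left(-1\right) j{\left(7,-2 \right)} = 31 \cdot 8 \left(-1\right) \left(-2 + \frac{7^{2}}{4}\right) = 31 \left(-8\right) \left(-2 + \frac{1}{4} \cdot 49\right) = - 248 \left(-2 + \frac{49}{4}\right) = \left(-248\right) \frac{41}{4} = -2542$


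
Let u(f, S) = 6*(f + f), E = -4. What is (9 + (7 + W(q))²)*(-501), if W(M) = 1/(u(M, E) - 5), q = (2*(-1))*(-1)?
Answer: -10623705/361 ≈ -29429.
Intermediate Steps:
q = 2 (q = -2*(-1) = 2)
u(f, S) = 12*f (u(f, S) = 6*(2*f) = 12*f)
W(M) = 1/(-5 + 12*M) (W(M) = 1/(12*M - 5) = 1/(-5 + 12*M))
(9 + (7 + W(q))²)*(-501) = (9 + (7 + 1/(-5 + 12*2))²)*(-501) = (9 + (7 + 1/(-5 + 24))²)*(-501) = (9 + (7 + 1/19)²)*(-501) = (9 + (134/19)²)*(-501) = (9 + 17956/361)*(-501) = (21205/361)*(-501) = -10623705/361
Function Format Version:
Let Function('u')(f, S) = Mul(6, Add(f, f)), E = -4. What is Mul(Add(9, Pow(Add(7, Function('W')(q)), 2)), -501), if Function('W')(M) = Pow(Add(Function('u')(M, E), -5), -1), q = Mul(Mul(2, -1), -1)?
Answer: Rational(-10623705, 361) ≈ -29429.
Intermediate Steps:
q = 2 (q = Mul(-2, -1) = 2)
Function('u')(f, S) = Mul(12, f) (Function('u')(f, S) = Mul(6, Mul(2, f)) = Mul(12, f))
Function('W')(M) = Pow(Add(-5, Mul(12, M)), -1) (Function('W')(M) = Pow(Add(Mul(12, M), -5), -1) = Pow(Add(-5, Mul(12, M)), -1))
Mul(Add(9, Pow(Add(7, Function('W')(q)), 2)), -501) = Mul(Add(9, Pow(Add(7, Pow(Add(-5, Mul(12, 2)), -1)), 2)), -501) = Mul(Add(9, Pow(Add(7, Pow(Add(-5, 24), -1)), 2)), -501) = Mul(Add(9, Pow(Add(7, Pow(19, -1)), 2)), -501) = Mul(Add(9, Pow(Add(7, Rational(1, 19)), 2)), -501) = Mul(Add(9, Pow(Rational(134, 19), 2)), -501) = Mul(Add(9, Rational(17956, 361)), -501) = Mul(Rational(21205, 361), -501) = Rational(-10623705, 361)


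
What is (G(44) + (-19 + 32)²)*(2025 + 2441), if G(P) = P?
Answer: 951258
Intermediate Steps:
(G(44) + (-19 + 32)²)*(2025 + 2441) = (44 + (-19 + 32)²)*(2025 + 2441) = (44 + 13²)*4466 = (44 + 169)*4466 = 213*4466 = 951258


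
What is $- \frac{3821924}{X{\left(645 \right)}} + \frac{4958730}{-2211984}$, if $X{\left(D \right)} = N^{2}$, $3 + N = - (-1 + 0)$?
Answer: $- \frac{117417424613}{122888} \approx -9.5548 \cdot 10^{5}$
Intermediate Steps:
$N = -2$ ($N = -3 - \left(-1 + 0\right) = -3 - -1 = -3 + 1 = -2$)
$X{\left(D \right)} = 4$ ($X{\left(D \right)} = \left(-2\right)^{2} = 4$)
$- \frac{3821924}{X{\left(645 \right)}} + \frac{4958730}{-2211984} = - \frac{3821924}{4} + \frac{4958730}{-2211984} = \left(-3821924\right) \frac{1}{4} + 4958730 \left(- \frac{1}{2211984}\right) = -955481 - \frac{275485}{122888} = - \frac{117417424613}{122888}$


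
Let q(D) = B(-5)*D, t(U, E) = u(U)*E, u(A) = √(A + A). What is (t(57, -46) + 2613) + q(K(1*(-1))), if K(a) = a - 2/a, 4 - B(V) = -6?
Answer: 2623 - 46*√114 ≈ 2131.9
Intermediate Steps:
B(V) = 10 (B(V) = 4 - 1*(-6) = 4 + 6 = 10)
u(A) = √2*√A (u(A) = √(2*A) = √2*√A)
t(U, E) = E*√2*√U (t(U, E) = (√2*√U)*E = E*√2*√U)
q(D) = 10*D
(t(57, -46) + 2613) + q(K(1*(-1))) = (-46*√2*√57 + 2613) + 10*(1*(-1) - 2/(1*(-1))) = (-46*√114 + 2613) + 10*(-1 - 2/(-1)) = (2613 - 46*√114) + 10*(-1 - 2*(-1)) = (2613 - 46*√114) + 10*(-1 + 2) = (2613 - 46*√114) + 10*1 = (2613 - 46*√114) + 10 = 2623 - 46*√114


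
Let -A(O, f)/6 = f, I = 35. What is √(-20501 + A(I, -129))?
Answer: I*√19727 ≈ 140.45*I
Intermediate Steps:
A(O, f) = -6*f
√(-20501 + A(I, -129)) = √(-20501 - 6*(-129)) = √(-20501 + 774) = √(-19727) = I*√19727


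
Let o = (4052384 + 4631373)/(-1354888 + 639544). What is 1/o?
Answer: -715344/8683757 ≈ -0.082377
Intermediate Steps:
o = -8683757/715344 (o = 8683757/(-715344) = 8683757*(-1/715344) = -8683757/715344 ≈ -12.139)
1/o = 1/(-8683757/715344) = -715344/8683757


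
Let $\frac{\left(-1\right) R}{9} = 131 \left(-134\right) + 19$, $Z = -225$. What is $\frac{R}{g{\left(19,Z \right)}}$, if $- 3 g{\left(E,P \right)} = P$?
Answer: $\frac{10521}{5} \approx 2104.2$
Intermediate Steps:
$g{\left(E,P \right)} = - \frac{P}{3}$
$R = 157815$ ($R = - 9 \left(131 \left(-134\right) + 19\right) = - 9 \left(-17554 + 19\right) = \left(-9\right) \left(-17535\right) = 157815$)
$\frac{R}{g{\left(19,Z \right)}} = \frac{157815}{\left(- \frac{1}{3}\right) \left(-225\right)} = \frac{157815}{75} = 157815 \cdot \frac{1}{75} = \frac{10521}{5}$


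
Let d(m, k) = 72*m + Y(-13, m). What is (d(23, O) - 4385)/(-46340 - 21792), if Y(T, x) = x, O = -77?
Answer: 1353/34066 ≈ 0.039717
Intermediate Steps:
d(m, k) = 73*m (d(m, k) = 72*m + m = 73*m)
(d(23, O) - 4385)/(-46340 - 21792) = (73*23 - 4385)/(-46340 - 21792) = (1679 - 4385)/(-68132) = -2706*(-1/68132) = 1353/34066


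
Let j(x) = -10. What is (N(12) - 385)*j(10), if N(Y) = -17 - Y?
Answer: 4140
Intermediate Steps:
(N(12) - 385)*j(10) = ((-17 - 1*12) - 385)*(-10) = ((-17 - 12) - 385)*(-10) = (-29 - 385)*(-10) = -414*(-10) = 4140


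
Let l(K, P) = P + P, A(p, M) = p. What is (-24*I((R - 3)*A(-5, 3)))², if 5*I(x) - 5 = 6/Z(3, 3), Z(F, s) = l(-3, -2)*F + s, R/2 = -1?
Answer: 10816/25 ≈ 432.64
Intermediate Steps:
R = -2 (R = 2*(-1) = -2)
l(K, P) = 2*P
Z(F, s) = s - 4*F (Z(F, s) = (2*(-2))*F + s = -4*F + s = s - 4*F)
I(x) = 13/15 (I(x) = 1 + (6/(3 - 4*3))/5 = 1 + (6/(3 - 12))/5 = 1 + (6/(-9))/5 = 1 + (6*(-⅑))/5 = 1 + (⅕)*(-⅔) = 1 - 2/15 = 13/15)
(-24*I((R - 3)*A(-5, 3)))² = (-24*13/15)² = (-104/5)² = 10816/25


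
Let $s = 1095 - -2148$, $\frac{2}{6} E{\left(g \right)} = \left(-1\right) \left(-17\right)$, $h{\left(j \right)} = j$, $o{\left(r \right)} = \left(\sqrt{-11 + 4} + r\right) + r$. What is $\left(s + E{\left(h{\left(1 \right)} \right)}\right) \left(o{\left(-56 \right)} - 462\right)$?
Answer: $-1890756 + 3294 i \sqrt{7} \approx -1.8908 \cdot 10^{6} + 8715.1 i$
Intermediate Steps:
$o{\left(r \right)} = 2 r + i \sqrt{7}$ ($o{\left(r \right)} = \left(\sqrt{-7} + r\right) + r = \left(i \sqrt{7} + r\right) + r = \left(r + i \sqrt{7}\right) + r = 2 r + i \sqrt{7}$)
$E{\left(g \right)} = 51$ ($E{\left(g \right)} = 3 \left(\left(-1\right) \left(-17\right)\right) = 3 \cdot 17 = 51$)
$s = 3243$ ($s = 1095 + 2148 = 3243$)
$\left(s + E{\left(h{\left(1 \right)} \right)}\right) \left(o{\left(-56 \right)} - 462\right) = \left(3243 + 51\right) \left(\left(2 \left(-56\right) + i \sqrt{7}\right) - 462\right) = 3294 \left(\left(-112 + i \sqrt{7}\right) - 462\right) = 3294 \left(-574 + i \sqrt{7}\right) = -1890756 + 3294 i \sqrt{7}$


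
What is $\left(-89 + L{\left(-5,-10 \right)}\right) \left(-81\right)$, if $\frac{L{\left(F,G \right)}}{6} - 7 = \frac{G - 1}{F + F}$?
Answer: $\frac{16362}{5} \approx 3272.4$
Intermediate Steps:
$L{\left(F,G \right)} = 42 + \frac{3 \left(-1 + G\right)}{F}$ ($L{\left(F,G \right)} = 42 + 6 \frac{G - 1}{F + F} = 42 + 6 \frac{-1 + G}{2 F} = 42 + \frac{3 \left(-1 + G\right)}{F}$)
$\left(-89 + L{\left(-5,-10 \right)}\right) \left(-81\right) = \left(-89 + \frac{3 \left(-1 - 10 + 14 \left(-5\right)\right)}{-5}\right) \left(-81\right) = \left(-89 + 3 \left(- \frac{1}{5}\right) \left(-1 - 10 - 70\right)\right) \left(-81\right) = \left(-89 + 3 \left(- \frac{1}{5}\right) \left(-81\right)\right) \left(-81\right) = \left(-89 + \frac{243}{5}\right) \left(-81\right) = \left(- \frac{202}{5}\right) \left(-81\right) = \frac{16362}{5}$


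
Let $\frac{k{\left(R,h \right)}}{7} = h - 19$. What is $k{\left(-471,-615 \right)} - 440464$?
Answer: $-444902$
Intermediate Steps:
$k{\left(R,h \right)} = -133 + 7 h$ ($k{\left(R,h \right)} = 7 \left(h - 19\right) = 7 \left(-19 + h\right) = -133 + 7 h$)
$k{\left(-471,-615 \right)} - 440464 = \left(-133 + 7 \left(-615\right)\right) - 440464 = \left(-133 - 4305\right) - 440464 = -4438 - 440464 = -444902$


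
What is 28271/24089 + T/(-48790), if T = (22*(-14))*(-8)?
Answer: 5546163/4938245 ≈ 1.1231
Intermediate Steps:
T = 2464 (T = -308*(-8) = 2464)
28271/24089 + T/(-48790) = 28271/24089 + 2464/(-48790) = 28271*(1/24089) + 2464*(-1/48790) = 1663/1417 - 176/3485 = 5546163/4938245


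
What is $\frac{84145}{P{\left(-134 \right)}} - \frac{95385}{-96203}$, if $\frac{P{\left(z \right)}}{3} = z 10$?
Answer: $- \frac{1542310747}{77347212} \approx -19.94$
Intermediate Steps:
$P{\left(z \right)} = 30 z$ ($P{\left(z \right)} = 3 z 10 = 3 \cdot 10 z = 30 z$)
$\frac{84145}{P{\left(-134 \right)}} - \frac{95385}{-96203} = \frac{84145}{30 \left(-134\right)} - \frac{95385}{-96203} = \frac{84145}{-4020} - - \frac{95385}{96203} = 84145 \left(- \frac{1}{4020}\right) + \frac{95385}{96203} = - \frac{16829}{804} + \frac{95385}{96203} = - \frac{1542310747}{77347212}$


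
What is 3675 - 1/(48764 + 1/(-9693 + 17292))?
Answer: 1361799308376/370557637 ≈ 3675.0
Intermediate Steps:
3675 - 1/(48764 + 1/(-9693 + 17292)) = 3675 - 1/(48764 + 1/7599) = 3675 - 1/370557637/7599 = 3675 - 1*7599/370557637 = 3675 - 7599/370557637 = 1361799308376/370557637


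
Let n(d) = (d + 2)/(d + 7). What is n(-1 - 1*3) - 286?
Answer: -860/3 ≈ -286.67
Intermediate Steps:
n(d) = (2 + d)/(7 + d)
n(-1 - 1*3) - 286 = (2 + (-1 - 1*3))/(7 + (-1 - 1*3)) - 286 = (2 + (-1 - 3))/(7 + (-1 - 3)) - 286 = (2 - 4)/(7 - 4) - 286 = -2/3 - 286 = (⅓)*(-2) - 286 = -⅔ - 286 = -860/3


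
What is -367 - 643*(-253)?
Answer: 162312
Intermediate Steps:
-367 - 643*(-253) = -367 + 162679 = 162312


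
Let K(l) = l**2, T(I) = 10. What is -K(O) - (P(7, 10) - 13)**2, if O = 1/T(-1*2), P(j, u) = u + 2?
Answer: -101/100 ≈ -1.0100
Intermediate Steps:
P(j, u) = 2 + u
O = 1/10 ≈ 0.10000
-K(O) - (P(7, 10) - 13)**2 = -(1/10)**2 - ((2 + 10) - 13)**2 = -1*1/100 - (12 - 13)**2 = -1/100 - 1*(-1)**2 = -1/100 - 1*1 = -1/100 - 1 = -101/100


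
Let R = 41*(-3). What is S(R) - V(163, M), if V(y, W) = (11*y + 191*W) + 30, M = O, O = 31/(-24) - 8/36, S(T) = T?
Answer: -119293/72 ≈ -1656.8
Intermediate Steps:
R = -123
O = -109/72 (O = 31*(-1/24) - 8*1/36 = -31/24 - 2/9 = -109/72 ≈ -1.5139)
M = -109/72 ≈ -1.5139
V(y, W) = 30 + 11*y + 191*W
S(R) - V(163, M) = -123 - (30 + 11*163 + 191*(-109/72)) = -123 - (30 + 1793 - 20819/72) = -123 - 1*110437/72 = -123 - 110437/72 = -119293/72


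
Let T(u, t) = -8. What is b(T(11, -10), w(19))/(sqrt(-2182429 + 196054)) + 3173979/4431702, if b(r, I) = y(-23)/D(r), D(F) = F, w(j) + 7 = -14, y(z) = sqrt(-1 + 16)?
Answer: 1057993/1477234 + I*sqrt(5297)/211880 ≈ 0.7162 + 0.0003435*I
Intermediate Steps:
y(z) = sqrt(15)
w(j) = -21 (w(j) = -7 - 14 = -21)
b(r, I) = sqrt(15)/r
b(T(11, -10), w(19))/(sqrt(-2182429 + 196054)) + 3173979/4431702 = (sqrt(15)/(-8))/(sqrt(-2182429 + 196054)) + 3173979/4431702 = (sqrt(15)*(-1/8))/(sqrt(-1986375)) + 3173979*(1/4431702) = (-sqrt(15)/8)/((5*I*sqrt(79455))) + 1057993/1477234 = (-sqrt(15)/8)*(-I*sqrt(79455)/397275) + 1057993/1477234 = I*sqrt(5297)/211880 + 1057993/1477234 = 1057993/1477234 + I*sqrt(5297)/211880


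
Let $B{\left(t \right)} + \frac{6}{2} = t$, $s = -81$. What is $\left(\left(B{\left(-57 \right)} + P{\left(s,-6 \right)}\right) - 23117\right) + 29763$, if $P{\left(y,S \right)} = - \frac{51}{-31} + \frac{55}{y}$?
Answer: $\frac{16539872}{2511} \approx 6587.0$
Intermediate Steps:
$B{\left(t \right)} = -3 + t$
$P{\left(y,S \right)} = \frac{51}{31} + \frac{55}{y}$ ($P{\left(y,S \right)} = \left(-51\right) \left(- \frac{1}{31}\right) + \frac{55}{y} = \frac{51}{31} + \frac{55}{y}$)
$\left(\left(B{\left(-57 \right)} + P{\left(s,-6 \right)}\right) - 23117\right) + 29763 = \left(\left(\left(-3 - 57\right) + \left(\frac{51}{31} + \frac{55}{-81}\right)\right) - 23117\right) + 29763 = \left(\left(-60 + \left(\frac{51}{31} + 55 \left(- \frac{1}{81}\right)\right)\right) - 23117\right) + 29763 = \left(\left(-60 + \left(\frac{51}{31} - \frac{55}{81}\right)\right) - 23117\right) + 29763 = \left(\left(-60 + \frac{2426}{2511}\right) - 23117\right) + 29763 = \left(- \frac{148234}{2511} - 23117\right) + 29763 = - \frac{58195021}{2511} + 29763 = \frac{16539872}{2511}$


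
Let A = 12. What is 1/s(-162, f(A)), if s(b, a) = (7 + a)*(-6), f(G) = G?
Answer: -1/114 ≈ -0.0087719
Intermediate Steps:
s(b, a) = -42 - 6*a
1/s(-162, f(A)) = 1/(-42 - 6*12) = 1/(-42 - 72) = 1/(-114) = -1/114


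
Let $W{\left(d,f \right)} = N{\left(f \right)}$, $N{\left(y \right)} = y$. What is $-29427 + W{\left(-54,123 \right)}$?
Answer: $-29304$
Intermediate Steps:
$W{\left(d,f \right)} = f$
$-29427 + W{\left(-54,123 \right)} = -29427 + 123 = -29304$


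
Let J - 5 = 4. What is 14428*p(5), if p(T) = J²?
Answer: 1168668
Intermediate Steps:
J = 9 (J = 5 + 4 = 9)
p(T) = 81 (p(T) = 9² = 81)
14428*p(5) = 14428*81 = 1168668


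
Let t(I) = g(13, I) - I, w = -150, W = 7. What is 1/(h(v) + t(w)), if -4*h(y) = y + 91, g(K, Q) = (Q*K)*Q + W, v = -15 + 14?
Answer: 2/585269 ≈ 3.4172e-6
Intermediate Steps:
v = -1
g(K, Q) = 7 + K*Q**2 (g(K, Q) = (Q*K)*Q + 7 = (K*Q)*Q + 7 = K*Q**2 + 7 = 7 + K*Q**2)
h(y) = -91/4 - y/4 (h(y) = -(y + 91)/4 = -(91 + y)/4 = -91/4 - y/4)
t(I) = 7 - I + 13*I**2 (t(I) = (7 + 13*I**2) - I = 7 - I + 13*I**2)
1/(h(v) + t(w)) = 1/((-91/4 - 1/4*(-1)) + (7 - 1*(-150) + 13*(-150)**2)) = 1/((-91/4 + 1/4) + (7 + 150 + 13*22500)) = 1/(-45/2 + (7 + 150 + 292500)) = 1/(-45/2 + 292657) = 1/(585269/2) = 2/585269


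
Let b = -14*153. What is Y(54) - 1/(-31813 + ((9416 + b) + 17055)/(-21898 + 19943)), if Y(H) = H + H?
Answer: 6719626307/62218744 ≈ 108.00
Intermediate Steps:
Y(H) = 2*H
b = -2142
Y(54) - 1/(-31813 + ((9416 + b) + 17055)/(-21898 + 19943)) = 2*54 - 1/(-31813 + ((9416 - 2142) + 17055)/(-21898 + 19943)) = 108 - 1/(-31813 + (7274 + 17055)/(-1955)) = 108 - 1/(-31813 + 24329*(-1/1955)) = 108 - 1/(-31813 - 24329/1955) = 108 - 1/(-62218744/1955) = 108 - 1*(-1955/62218744) = 108 + 1955/62218744 = 6719626307/62218744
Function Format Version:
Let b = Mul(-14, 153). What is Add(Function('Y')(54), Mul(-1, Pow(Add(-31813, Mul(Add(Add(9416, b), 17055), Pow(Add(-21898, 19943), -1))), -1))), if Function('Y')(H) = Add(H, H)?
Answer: Rational(6719626307, 62218744) ≈ 108.00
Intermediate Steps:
Function('Y')(H) = Mul(2, H)
b = -2142
Add(Function('Y')(54), Mul(-1, Pow(Add(-31813, Mul(Add(Add(9416, b), 17055), Pow(Add(-21898, 19943), -1))), -1))) = Add(Mul(2, 54), Mul(-1, Pow(Add(-31813, Mul(Add(Add(9416, -2142), 17055), Pow(Add(-21898, 19943), -1))), -1))) = Add(108, Mul(-1, Pow(Add(-31813, Mul(Add(7274, 17055), Pow(-1955, -1))), -1))) = Add(108, Mul(-1, Pow(Add(-31813, Mul(24329, Rational(-1, 1955))), -1))) = Add(108, Mul(-1, Pow(Add(-31813, Rational(-24329, 1955)), -1))) = Add(108, Mul(-1, Pow(Rational(-62218744, 1955), -1))) = Add(108, Mul(-1, Rational(-1955, 62218744))) = Add(108, Rational(1955, 62218744)) = Rational(6719626307, 62218744)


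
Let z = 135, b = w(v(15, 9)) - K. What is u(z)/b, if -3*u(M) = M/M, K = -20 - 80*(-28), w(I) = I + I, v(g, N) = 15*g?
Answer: 1/5310 ≈ 0.00018832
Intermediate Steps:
w(I) = 2*I
K = 2220 (K = -20 + 2240 = 2220)
b = -1770 (b = 2*(15*15) - 1*2220 = 2*225 - 2220 = 450 - 2220 = -1770)
u(M) = -⅓ (u(M) = -M/(3*M) = -⅓*1 = -⅓)
u(z)/b = -⅓/(-1770) = -⅓*(-1/1770) = 1/5310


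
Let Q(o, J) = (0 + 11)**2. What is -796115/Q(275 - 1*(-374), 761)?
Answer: -796115/121 ≈ -6579.5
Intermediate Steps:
Q(o, J) = 121 (Q(o, J) = 11**2 = 121)
-796115/Q(275 - 1*(-374), 761) = -796115/121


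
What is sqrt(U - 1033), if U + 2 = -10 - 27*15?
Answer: 5*I*sqrt(58) ≈ 38.079*I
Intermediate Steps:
U = -417 (U = -2 + (-10 - 27*15) = -2 + (-10 - 405) = -2 - 415 = -417)
sqrt(U - 1033) = sqrt(-417 - 1033) = sqrt(-1450) = 5*I*sqrt(58)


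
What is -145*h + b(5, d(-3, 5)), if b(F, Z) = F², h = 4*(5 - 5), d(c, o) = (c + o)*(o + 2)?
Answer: 25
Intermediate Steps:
d(c, o) = (2 + o)*(c + o) (d(c, o) = (c + o)*(2 + o) = (2 + o)*(c + o))
h = 0 (h = 4*0 = 0)
-145*h + b(5, d(-3, 5)) = -145*0 + 5² = 0 + 25 = 25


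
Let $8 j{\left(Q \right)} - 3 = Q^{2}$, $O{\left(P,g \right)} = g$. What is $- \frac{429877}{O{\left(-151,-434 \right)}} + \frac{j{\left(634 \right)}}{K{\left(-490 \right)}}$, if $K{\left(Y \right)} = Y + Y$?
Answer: $\frac{7363561}{7840} \approx 939.23$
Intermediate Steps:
$j{\left(Q \right)} = \frac{3}{8} + \frac{Q^{2}}{8}$
$K{\left(Y \right)} = 2 Y$
$- \frac{429877}{O{\left(-151,-434 \right)}} + \frac{j{\left(634 \right)}}{K{\left(-490 \right)}} = - \frac{429877}{-434} + \frac{\frac{3}{8} + \frac{634^{2}}{8}}{2 \left(-490\right)} = \left(-429877\right) \left(- \frac{1}{434}\right) + \frac{\frac{3}{8} + \frac{1}{8} \cdot 401956}{-980} = \frac{1981}{2} + \left(\frac{3}{8} + \frac{100489}{2}\right) \left(- \frac{1}{980}\right) = \frac{1981}{2} + \frac{401959}{8} \left(- \frac{1}{980}\right) = \frac{1981}{2} - \frac{401959}{7840} = \frac{7363561}{7840}$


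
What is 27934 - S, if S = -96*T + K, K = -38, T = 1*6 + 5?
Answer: 29028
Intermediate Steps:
T = 11 (T = 6 + 5 = 11)
S = -1094 (S = -96*11 - 38 = -1056 - 38 = -1094)
27934 - S = 27934 - 1*(-1094) = 27934 + 1094 = 29028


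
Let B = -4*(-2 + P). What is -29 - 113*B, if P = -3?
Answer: -2289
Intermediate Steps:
B = 20 (B = -4*(-2 - 3) = -4*(-5) = 20)
-29 - 113*B = -29 - 113*20 = -29 - 2260 = -2289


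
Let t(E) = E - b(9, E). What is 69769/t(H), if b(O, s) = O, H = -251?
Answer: -69769/260 ≈ -268.34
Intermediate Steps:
t(E) = -9 + E (t(E) = E - 1*9 = E - 9 = -9 + E)
69769/t(H) = 69769/(-9 - 251) = 69769/(-260) = 69769*(-1/260) = -69769/260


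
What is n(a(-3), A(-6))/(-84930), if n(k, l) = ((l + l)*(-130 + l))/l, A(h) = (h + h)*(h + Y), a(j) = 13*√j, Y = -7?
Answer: -26/42465 ≈ -0.00061227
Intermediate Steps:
A(h) = 2*h*(-7 + h) (A(h) = (h + h)*(h - 7) = (2*h)*(-7 + h) = 2*h*(-7 + h))
n(k, l) = -260 + 2*l (n(k, l) = ((2*l)*(-130 + l))/l = (2*l*(-130 + l))/l = -260 + 2*l)
n(a(-3), A(-6))/(-84930) = (-260 + 2*(2*(-6)*(-7 - 6)))/(-84930) = (-260 + 2*(2*(-6)*(-13)))*(-1/84930) = (-260 + 2*156)*(-1/84930) = (-260 + 312)*(-1/84930) = 52*(-1/84930) = -26/42465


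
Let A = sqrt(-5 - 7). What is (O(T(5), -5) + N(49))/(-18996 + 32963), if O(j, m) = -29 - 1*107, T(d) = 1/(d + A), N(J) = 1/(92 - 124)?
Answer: -4353/446944 ≈ -0.0097395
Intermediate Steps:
N(J) = -1/32 (N(J) = 1/(-32) = -1/32)
A = 2*I*sqrt(3) (A = sqrt(-12) = 2*I*sqrt(3) ≈ 3.4641*I)
T(d) = 1/(d + 2*I*sqrt(3))
O(j, m) = -136 (O(j, m) = -29 - 107 = -136)
(O(T(5), -5) + N(49))/(-18996 + 32963) = (-136 - 1/32)/(-18996 + 32963) = -4353/32/13967 = -4353/32*1/13967 = -4353/446944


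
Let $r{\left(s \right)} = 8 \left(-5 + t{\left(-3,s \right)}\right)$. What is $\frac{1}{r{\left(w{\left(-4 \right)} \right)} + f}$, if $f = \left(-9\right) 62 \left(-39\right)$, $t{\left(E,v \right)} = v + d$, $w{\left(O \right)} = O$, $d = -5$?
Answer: $\frac{1}{21650} \approx 4.6189 \cdot 10^{-5}$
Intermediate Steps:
$t{\left(E,v \right)} = -5 + v$ ($t{\left(E,v \right)} = v - 5 = -5 + v$)
$f = 21762$ ($f = \left(-558\right) \left(-39\right) = 21762$)
$r{\left(s \right)} = -80 + 8 s$ ($r{\left(s \right)} = 8 \left(-5 + \left(-5 + s\right)\right) = 8 \left(-10 + s\right) = -80 + 8 s$)
$\frac{1}{r{\left(w{\left(-4 \right)} \right)} + f} = \frac{1}{\left(-80 + 8 \left(-4\right)\right) + 21762} = \frac{1}{\left(-80 - 32\right) + 21762} = \frac{1}{-112 + 21762} = \frac{1}{21650}$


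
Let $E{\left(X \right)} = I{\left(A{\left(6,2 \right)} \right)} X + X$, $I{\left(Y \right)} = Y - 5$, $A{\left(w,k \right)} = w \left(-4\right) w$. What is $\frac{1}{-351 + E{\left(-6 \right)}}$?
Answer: $\frac{1}{537} \approx 0.0018622$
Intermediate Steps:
$A{\left(w,k \right)} = - 4 w^{2}$ ($A{\left(w,k \right)} = - 4 w w = - 4 w^{2}$)
$I{\left(Y \right)} = -5 + Y$
$E{\left(X \right)} = - 148 X$ ($E{\left(X \right)} = \left(-5 - 4 \cdot 6^{2}\right) X + X = \left(-5 - 144\right) X + X = - 149 X + X = - 148 X$)
$\frac{1}{-351 + E{\left(-6 \right)}} = \frac{1}{-351 - -888} = \frac{1}{-351 + 888} = \frac{1}{537}$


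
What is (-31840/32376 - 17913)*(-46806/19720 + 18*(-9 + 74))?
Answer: -9593718413921/458660 ≈ -2.0917e+7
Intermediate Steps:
(-31840/32376 - 17913)*(-46806/19720 + 18*(-9 + 74)) = (-31840*1/32376 - 17913)*(-46806*1/19720 + 18*65) = (-3980/4047 - 17913)*(-807/340 + 1170) = -72497891/4047*396993/340 = -9593718413921/458660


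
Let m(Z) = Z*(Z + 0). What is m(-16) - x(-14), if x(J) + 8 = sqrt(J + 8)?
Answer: 264 - I*sqrt(6) ≈ 264.0 - 2.4495*I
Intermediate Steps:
m(Z) = Z**2 (m(Z) = Z*Z = Z**2)
x(J) = -8 + sqrt(8 + J) (x(J) = -8 + sqrt(J + 8) = -8 + sqrt(8 + J))
m(-16) - x(-14) = (-16)**2 - (-8 + sqrt(8 - 14)) = 256 - (-8 + sqrt(-6)) = 256 - (-8 + I*sqrt(6)) = 256 + (8 - I*sqrt(6)) = 264 - I*sqrt(6)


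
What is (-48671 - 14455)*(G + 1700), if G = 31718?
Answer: -2109544668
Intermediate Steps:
(-48671 - 14455)*(G + 1700) = (-48671 - 14455)*(31718 + 1700) = -63126*33418 = -2109544668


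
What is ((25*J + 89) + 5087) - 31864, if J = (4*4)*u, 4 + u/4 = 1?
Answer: -31488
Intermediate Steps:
u = -12 (u = -16 + 4*1 = -16 + 4 = -12)
J = -192 (J = (4*4)*(-12) = 16*(-12) = -192)
((25*J + 89) + 5087) - 31864 = ((25*(-192) + 89) + 5087) - 31864 = ((-4800 + 89) + 5087) - 31864 = (-4711 + 5087) - 31864 = 376 - 31864 = -31488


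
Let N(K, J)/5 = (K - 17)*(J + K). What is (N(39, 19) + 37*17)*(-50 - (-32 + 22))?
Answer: -280360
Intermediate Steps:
N(K, J) = 5*(-17 + K)*(J + K) (N(K, J) = 5*((K - 17)*(J + K)) = 5*((-17 + K)*(J + K)) = 5*(-17 + K)*(J + K))
(N(39, 19) + 37*17)*(-50 - (-32 + 22)) = ((-85*19 - 85*39 + 5*39² + 5*19*39) + 37*17)*(-50 - (-32 + 22)) = ((-1615 - 3315 + 5*1521 + 3705) + 629)*(-50 - 1*(-10)) = ((-1615 - 3315 + 7605 + 3705) + 629)*(-50 + 10) = (6380 + 629)*(-40) = 7009*(-40) = -280360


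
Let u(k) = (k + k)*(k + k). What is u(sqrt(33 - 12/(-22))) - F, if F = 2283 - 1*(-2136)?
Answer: -47133/11 ≈ -4284.8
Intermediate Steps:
u(k) = 4*k**2 (u(k) = (2*k)*(2*k) = 4*k**2)
F = 4419 (F = 2283 + 2136 = 4419)
u(sqrt(33 - 12/(-22))) - F = 4*(sqrt(33 - 12/(-22)))**2 - 1*4419 = 4*(sqrt(33 - 12*(-1/22)))**2 - 4419 = 4*(sqrt(33 + 6/11))**2 - 4419 = 4*(sqrt(369/11))**2 - 4419 = 4*(3*sqrt(451)/11)**2 - 4419 = 4*(369/11) - 4419 = 1476/11 - 4419 = -47133/11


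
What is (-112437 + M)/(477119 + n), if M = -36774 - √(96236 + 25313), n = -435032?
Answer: -49737/14029 - √121549/42087 ≈ -3.5536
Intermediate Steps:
M = -36774 - √121549 ≈ -37123.
(-112437 + M)/(477119 + n) = (-112437 + (-36774 - √121549))/(477119 - 435032) = (-149211 - √121549)/42087 = (-149211 - √121549)*(1/42087) = -49737/14029 - √121549/42087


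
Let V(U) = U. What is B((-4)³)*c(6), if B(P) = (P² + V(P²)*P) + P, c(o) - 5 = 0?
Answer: -1290560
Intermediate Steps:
c(o) = 5 (c(o) = 5 + 0 = 5)
B(P) = P + P² + P³ (B(P) = (P² + P²*P) + P = (P² + P³) + P = P + P² + P³)
B((-4)³)*c(6) = ((-4)³*(1 + (-4)³ + ((-4)³)²))*5 = -64*(1 - 64 + (-64)²)*5 = -64*(1 - 64 + 4096)*5 = -64*4033*5 = -258112*5 = -1290560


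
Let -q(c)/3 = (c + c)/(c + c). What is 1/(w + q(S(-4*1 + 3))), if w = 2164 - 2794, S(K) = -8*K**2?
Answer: -1/633 ≈ -0.0015798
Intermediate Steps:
w = -630
q(c) = -3 (q(c) = -3*(c + c)/(c + c) = -3*2*c/(2*c) = -3*2*c*1/(2*c) = -3*1 = -3)
1/(w + q(S(-4*1 + 3))) = 1/(-630 - 3) = 1/(-633) = -1/633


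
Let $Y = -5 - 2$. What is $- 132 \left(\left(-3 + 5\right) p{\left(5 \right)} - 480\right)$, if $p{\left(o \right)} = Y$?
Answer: $65208$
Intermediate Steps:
$Y = -7$ ($Y = -5 - 2 = -7$)
$p{\left(o \right)} = -7$
$- 132 \left(\left(-3 + 5\right) p{\left(5 \right)} - 480\right) = - 132 \left(\left(-3 + 5\right) \left(-7\right) - 480\right) = - 132 \left(2 \left(-7\right) - 480\right) = - 132 \left(-14 - 480\right) = \left(-132\right) \left(-494\right) = 65208$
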